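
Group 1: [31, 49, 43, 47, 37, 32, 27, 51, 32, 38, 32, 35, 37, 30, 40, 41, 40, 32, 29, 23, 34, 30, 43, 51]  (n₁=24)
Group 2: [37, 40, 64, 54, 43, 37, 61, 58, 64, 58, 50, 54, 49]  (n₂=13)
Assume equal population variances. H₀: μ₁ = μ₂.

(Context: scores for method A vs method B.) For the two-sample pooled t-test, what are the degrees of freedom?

df = n₁ + n₂ − 2 = 24 + 13 − 2 = 35

degrees of freedom = 35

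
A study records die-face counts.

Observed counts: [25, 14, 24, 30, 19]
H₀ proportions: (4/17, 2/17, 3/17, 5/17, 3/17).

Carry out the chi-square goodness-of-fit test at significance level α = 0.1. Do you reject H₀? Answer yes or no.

reject H₀: no

n = 112; E_i = n·p_i = [26.35, 13.18, 19.76, 32.94, 19.76]
χ² = (25−26.35)²/26.35 + (14−13.18)²/13.18 + (24−19.76)²/19.76 + (30−32.94)²/32.94 + (19−19.76)²/19.76 = 1.3207
df = 4
p-value (upper-tail) = 0.85786
At α=0.1: p ≥ α → fail to reject H₀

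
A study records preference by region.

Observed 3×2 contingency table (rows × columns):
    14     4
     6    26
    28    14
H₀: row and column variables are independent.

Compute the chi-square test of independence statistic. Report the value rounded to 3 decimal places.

test statistic = 22.591

Row totals [18, 32, 42], col totals [48, 44], n=92
χ² = (14−9.39)²/9.39 + (4−8.61)²/8.61 + (6−16.70)²/16.70 + (26−15.30)²/15.30 + (28−21.91)²/21.91 + (14−20.09)²/20.09 = 22.5910
df = 2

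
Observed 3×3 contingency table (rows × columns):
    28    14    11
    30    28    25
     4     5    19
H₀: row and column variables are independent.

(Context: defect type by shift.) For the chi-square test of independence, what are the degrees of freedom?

df = (r−1)(c−1) = (3−1)·(3−1) = 4

degrees of freedom = 4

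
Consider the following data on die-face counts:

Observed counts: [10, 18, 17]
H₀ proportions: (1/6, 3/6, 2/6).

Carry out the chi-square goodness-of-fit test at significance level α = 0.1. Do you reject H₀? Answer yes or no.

reject H₀: no

n = 45; E_i = n·p_i = [7.50, 22.50, 15.00]
χ² = (10−7.50)²/7.50 + (18−22.50)²/22.50 + (17−15.00)²/15.00 = 2.0000
df = 2
p-value (upper-tail) = 0.36788
At α=0.1: p ≥ α → fail to reject H₀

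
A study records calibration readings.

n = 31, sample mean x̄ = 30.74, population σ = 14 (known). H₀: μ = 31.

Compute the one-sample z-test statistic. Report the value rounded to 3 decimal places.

SE = σ/√n = 14/√31 = 2.5145
z = (x̄−μ₀)/SE = (30.74−31)/2.5145 = -0.1034

test statistic = -0.103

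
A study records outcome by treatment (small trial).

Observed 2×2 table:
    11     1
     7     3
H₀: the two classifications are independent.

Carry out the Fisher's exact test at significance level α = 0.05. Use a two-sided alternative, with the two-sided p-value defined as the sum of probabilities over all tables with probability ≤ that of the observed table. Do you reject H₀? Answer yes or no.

Margins: r₁=12, r₂=10, c₁=18, c₂=4, n=22
p_obs = C(12,11)·C(10,7)/C(22,18); sum pmf over tables with pmf ≤ p_obs
p-value (two-sided) = 0.29323
At α=0.05: p ≥ α → fail to reject H₀

reject H₀: no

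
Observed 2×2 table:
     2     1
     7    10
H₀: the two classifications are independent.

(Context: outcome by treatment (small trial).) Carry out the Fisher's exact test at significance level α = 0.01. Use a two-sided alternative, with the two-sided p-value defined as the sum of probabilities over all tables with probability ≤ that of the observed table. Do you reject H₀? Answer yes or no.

Margins: r₁=3, r₂=17, c₁=9, c₂=11, n=20
p_obs = C(3,2)·C(17,7)/C(20,9); sum pmf over tables with pmf ≤ p_obs
p-value (two-sided) = 0.56579
At α=0.01: p ≥ α → fail to reject H₀

reject H₀: no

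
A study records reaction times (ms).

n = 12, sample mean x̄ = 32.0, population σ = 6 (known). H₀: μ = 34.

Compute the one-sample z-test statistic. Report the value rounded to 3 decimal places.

test statistic = -1.155

SE = σ/√n = 6/√12 = 1.7321
z = (x̄−μ₀)/SE = (32.0−34)/1.7321 = -1.1547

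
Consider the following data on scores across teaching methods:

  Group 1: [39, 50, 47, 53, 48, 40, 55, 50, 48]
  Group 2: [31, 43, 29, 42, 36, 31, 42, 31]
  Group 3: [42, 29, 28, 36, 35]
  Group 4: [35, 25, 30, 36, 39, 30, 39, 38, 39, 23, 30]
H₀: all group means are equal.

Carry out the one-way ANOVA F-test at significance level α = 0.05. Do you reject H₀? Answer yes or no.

Group means [47.78, 35.62, 34.00, 33.09], grand mean 37.848
SSB = Σnᵢ(x̄ᵢ−x̄)² = 1249.903; SSW = ΣΣ(x−x̄ᵢ)² = 938.340
MSB = 1249.903/3 = 416.6343; MSW = 938.340/29 = 32.3565
F = MSB/MSW = 12.8764
df = (3, 29)
p-value (upper-tail) = 0.00002
At α=0.05: p < α → reject H₀

reject H₀: yes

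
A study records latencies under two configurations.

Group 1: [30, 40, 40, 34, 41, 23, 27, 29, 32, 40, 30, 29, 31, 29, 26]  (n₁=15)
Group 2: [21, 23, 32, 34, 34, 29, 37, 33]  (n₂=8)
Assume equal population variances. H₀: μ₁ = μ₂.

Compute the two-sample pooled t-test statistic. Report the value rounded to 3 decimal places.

x̄₁=32.067, s₁=5.700, n₁=15
x̄₂=30.375, s₂=5.655, n₂=8
s_p² = [14·5.700² + 7·5.655²]/21 = 32.3242
SE = √(s_p²·(1/15+1/8)) = 2.4891
t = (32.067−30.375)/2.4891 = 0.6796
df = 21

test statistic = 0.680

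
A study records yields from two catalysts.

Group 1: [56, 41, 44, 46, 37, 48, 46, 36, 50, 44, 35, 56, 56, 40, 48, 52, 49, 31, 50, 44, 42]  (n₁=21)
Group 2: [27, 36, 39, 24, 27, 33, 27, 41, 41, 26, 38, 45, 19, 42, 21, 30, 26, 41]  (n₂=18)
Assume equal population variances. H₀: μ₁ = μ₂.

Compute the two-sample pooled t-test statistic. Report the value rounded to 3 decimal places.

test statistic = 5.321

x̄₁=45.286, s₁=7.037, n₁=21
x̄₂=32.389, s₂=8.103, n₂=18
s_p² = [20·7.037² + 17·8.103²]/37 = 56.9341
SE = √(s_p²·(1/21+1/18)) = 2.4237
t = (45.286−32.389)/2.4237 = 5.3212
df = 37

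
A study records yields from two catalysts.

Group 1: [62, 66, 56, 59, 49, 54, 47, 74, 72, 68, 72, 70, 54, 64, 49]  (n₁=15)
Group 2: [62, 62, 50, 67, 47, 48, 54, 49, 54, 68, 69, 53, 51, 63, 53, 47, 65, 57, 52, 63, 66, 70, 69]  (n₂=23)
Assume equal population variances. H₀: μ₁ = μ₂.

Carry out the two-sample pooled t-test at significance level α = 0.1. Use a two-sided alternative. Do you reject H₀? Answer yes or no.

reject H₀: no

x̄₁=61.067, s₁=9.208, n₁=15
x̄₂=58.217, s₂=8.022, n₂=23
s_p² = [14·9.208² + 22·8.022²]/36 = 72.3013
SE = √(s_p²·(1/15+1/23)) = 2.8220
t = (61.067−58.217)/2.8220 = 1.0097
df = 36
p-value (two-sided) = 0.31939
At α=0.1: p ≥ α → fail to reject H₀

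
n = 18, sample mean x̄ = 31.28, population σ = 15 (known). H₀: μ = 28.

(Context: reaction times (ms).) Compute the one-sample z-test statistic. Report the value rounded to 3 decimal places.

test statistic = 0.928

SE = σ/√n = 15/√18 = 3.5355
z = (x̄−μ₀)/SE = (31.28−28)/3.5355 = 0.9277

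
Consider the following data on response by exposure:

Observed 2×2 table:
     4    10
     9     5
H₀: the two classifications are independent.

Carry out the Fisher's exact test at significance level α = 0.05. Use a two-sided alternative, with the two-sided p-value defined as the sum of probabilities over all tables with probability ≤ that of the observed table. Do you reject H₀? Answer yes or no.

Margins: r₁=14, r₂=14, c₁=13, c₂=15, n=28
p_obs = C(14,4)·C(14,9)/C(28,13); sum pmf over tables with pmf ≤ p_obs
p-value (two-sided) = 0.12835
At α=0.05: p ≥ α → fail to reject H₀

reject H₀: no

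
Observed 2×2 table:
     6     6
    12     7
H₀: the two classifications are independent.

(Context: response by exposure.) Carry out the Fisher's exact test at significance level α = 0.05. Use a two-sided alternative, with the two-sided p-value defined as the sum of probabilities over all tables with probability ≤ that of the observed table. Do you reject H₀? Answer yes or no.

reject H₀: no

Margins: r₁=12, r₂=19, c₁=18, c₂=13, n=31
p_obs = C(12,6)·C(19,12)/C(31,18); sum pmf over tables with pmf ≤ p_obs
p-value (two-sided) = 0.70977
At α=0.05: p ≥ α → fail to reject H₀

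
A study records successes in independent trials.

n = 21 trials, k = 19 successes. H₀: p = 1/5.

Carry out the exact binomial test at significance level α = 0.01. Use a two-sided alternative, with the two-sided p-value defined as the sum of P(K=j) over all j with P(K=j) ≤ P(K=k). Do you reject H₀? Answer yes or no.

Exact binomial: n=21, k=19, p₀=1/5=0.2000
P(X=j) = C(n,j)·p₀^j·(1−p₀)^(n−j); p = Σ P(X=j) over j with P(X=j) ≤ P(X=19)
p-value (two-sided) = 0.00000
At α=0.01: p < α → reject H₀

reject H₀: yes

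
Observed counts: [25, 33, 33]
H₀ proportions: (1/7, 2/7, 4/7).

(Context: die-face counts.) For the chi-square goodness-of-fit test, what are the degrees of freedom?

degrees of freedom = 2

df = k − 1 = 3 − 1 = 2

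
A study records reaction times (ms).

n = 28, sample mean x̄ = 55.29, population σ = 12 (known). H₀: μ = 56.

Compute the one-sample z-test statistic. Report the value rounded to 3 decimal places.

SE = σ/√n = 12/√28 = 2.2678
z = (x̄−μ₀)/SE = (55.29−56)/2.2678 = -0.3131

test statistic = -0.313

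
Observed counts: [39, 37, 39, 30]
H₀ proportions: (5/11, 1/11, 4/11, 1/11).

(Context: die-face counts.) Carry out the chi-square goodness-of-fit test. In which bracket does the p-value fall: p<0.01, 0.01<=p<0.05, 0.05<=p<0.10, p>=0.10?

p-value bracket: p<0.01

n = 145; E_i = n·p_i = [65.91, 13.18, 52.73, 13.18]
χ² = (39−65.91)²/65.91 + (37−13.18)²/13.18 + (39−52.73)²/52.73 + (30−13.18)²/13.18 = 79.0548
df = 3
p-value (upper-tail) = 0.00000
→ bracket: p<0.01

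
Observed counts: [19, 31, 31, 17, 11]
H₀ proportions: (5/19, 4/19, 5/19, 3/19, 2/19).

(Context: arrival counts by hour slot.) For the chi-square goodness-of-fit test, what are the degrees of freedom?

df = k − 1 = 5 − 1 = 4

degrees of freedom = 4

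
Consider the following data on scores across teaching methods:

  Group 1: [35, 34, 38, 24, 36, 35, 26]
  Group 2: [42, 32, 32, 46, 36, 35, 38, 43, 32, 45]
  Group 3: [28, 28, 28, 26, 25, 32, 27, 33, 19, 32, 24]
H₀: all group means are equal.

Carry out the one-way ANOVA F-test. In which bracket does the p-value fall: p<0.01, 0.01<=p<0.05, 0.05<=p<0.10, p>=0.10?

Group means [32.57, 38.10, 27.45], grand mean 32.536
SSB = Σnᵢ(x̄ᵢ−x̄)² = 593.623; SSW = ΣΣ(x−x̄ᵢ)² = 611.342
MSB = 593.623/2 = 296.8114; MSW = 611.342/25 = 24.4537
F = MSB/MSW = 12.1377
df = (2, 25)
p-value (upper-tail) = 0.00021
→ bracket: p<0.01

p-value bracket: p<0.01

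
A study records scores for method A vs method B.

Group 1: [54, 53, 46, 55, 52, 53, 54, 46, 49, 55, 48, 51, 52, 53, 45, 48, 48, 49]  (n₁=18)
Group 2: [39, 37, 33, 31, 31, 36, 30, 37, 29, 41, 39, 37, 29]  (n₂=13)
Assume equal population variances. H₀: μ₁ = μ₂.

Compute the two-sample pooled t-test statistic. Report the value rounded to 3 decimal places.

test statistic = 11.988

x̄₁=50.611, s₁=3.274, n₁=18
x̄₂=34.538, s₂=4.196, n₂=13
s_p² = [17·3.274² + 12·4.196²]/29 = 13.5693
SE = √(s_p²·(1/18+1/13)) = 1.3408
t = (50.611−34.538)/1.3408 = 11.9877
df = 29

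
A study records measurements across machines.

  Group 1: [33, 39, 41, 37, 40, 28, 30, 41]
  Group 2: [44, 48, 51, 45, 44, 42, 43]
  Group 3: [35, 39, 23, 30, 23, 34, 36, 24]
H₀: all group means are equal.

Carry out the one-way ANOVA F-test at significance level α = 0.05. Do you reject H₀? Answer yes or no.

Group means [36.12, 45.29, 30.50], grand mean 36.957
SSB = Σnᵢ(x̄ᵢ−x̄)² = 824.653; SSW = ΣΣ(x−x̄ᵢ)² = 534.304
MSB = 824.653/2 = 412.3265; MSW = 534.304/20 = 26.7152
F = MSB/MSW = 15.4342
df = (2, 20)
p-value (upper-tail) = 0.00009
At α=0.05: p < α → reject H₀

reject H₀: yes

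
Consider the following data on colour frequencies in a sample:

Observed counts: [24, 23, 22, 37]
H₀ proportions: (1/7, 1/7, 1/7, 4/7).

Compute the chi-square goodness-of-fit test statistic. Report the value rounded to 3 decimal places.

test statistic = 21.535

n = 106; E_i = n·p_i = [15.14, 15.14, 15.14, 60.57]
χ² = (24−15.14)²/15.14 + (23−15.14)²/15.14 + (22−15.14)²/15.14 + (37−60.57)²/60.57 = 21.5354
df = 3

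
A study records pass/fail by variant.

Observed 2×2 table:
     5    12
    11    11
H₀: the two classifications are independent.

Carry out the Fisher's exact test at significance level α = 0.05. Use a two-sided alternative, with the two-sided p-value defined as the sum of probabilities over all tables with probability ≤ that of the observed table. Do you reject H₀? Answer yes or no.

Margins: r₁=17, r₂=22, c₁=16, c₂=23, n=39
p_obs = C(17,5)·C(22,11)/C(39,16); sum pmf over tables with pmf ≤ p_obs
p-value (two-sided) = 0.32513
At α=0.05: p ≥ α → fail to reject H₀

reject H₀: no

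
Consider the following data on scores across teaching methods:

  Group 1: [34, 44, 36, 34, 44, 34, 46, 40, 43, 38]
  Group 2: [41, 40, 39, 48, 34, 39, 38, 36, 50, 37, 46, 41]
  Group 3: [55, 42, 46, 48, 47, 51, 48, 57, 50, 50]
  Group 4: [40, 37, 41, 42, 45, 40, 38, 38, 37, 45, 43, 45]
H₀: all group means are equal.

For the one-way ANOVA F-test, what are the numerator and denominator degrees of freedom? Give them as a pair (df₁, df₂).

k = 4 groups, N = 44 total
df = (k−1, N−k) = (4−1, 44−4) = (3, 40)

degrees of freedom = [3, 40]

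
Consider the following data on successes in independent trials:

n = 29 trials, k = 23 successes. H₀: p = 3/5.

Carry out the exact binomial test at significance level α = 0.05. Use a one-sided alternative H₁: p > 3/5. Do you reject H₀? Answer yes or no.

reject H₀: yes

Exact binomial: n=29, k=23, p₀=3/5=0.6000
P(X≥23) from Σ C(n,i)·p₀^i·(1−p₀)^(n−i)
p-value (one-sided, H₁ greater) = 0.02333
At α=0.05: p < α → reject H₀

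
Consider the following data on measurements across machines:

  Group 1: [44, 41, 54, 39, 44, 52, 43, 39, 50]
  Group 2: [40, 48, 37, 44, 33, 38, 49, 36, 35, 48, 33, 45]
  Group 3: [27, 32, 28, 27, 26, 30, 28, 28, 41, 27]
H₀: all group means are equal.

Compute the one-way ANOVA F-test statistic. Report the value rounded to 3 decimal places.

test statistic = 21.530

Group means [45.11, 40.50, 29.40], grand mean 38.258
SSB = Σnᵢ(x̄ᵢ−x̄)² = 1267.647; SSW = ΣΣ(x−x̄ᵢ)² = 824.289
MSB = 1267.647/2 = 633.8233; MSW = 824.289/28 = 29.4389
F = MSB/MSW = 21.5301
df = (2, 28)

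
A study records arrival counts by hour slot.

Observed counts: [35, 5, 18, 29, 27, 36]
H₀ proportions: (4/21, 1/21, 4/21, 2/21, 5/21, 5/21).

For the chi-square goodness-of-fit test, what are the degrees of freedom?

degrees of freedom = 5

df = k − 1 = 6 − 1 = 5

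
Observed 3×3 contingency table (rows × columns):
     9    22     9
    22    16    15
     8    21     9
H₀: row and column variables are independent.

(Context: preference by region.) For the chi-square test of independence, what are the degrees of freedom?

degrees of freedom = 4

df = (r−1)(c−1) = (3−1)·(3−1) = 4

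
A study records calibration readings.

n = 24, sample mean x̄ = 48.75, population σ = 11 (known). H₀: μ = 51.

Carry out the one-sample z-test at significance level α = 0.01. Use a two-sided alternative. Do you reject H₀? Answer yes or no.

SE = σ/√n = 11/√24 = 2.2454
z = (x̄−μ₀)/SE = (48.75−51)/2.2454 = -1.0021
p-value (two-sided) = 0.31631
At α=0.01: p ≥ α → fail to reject H₀

reject H₀: no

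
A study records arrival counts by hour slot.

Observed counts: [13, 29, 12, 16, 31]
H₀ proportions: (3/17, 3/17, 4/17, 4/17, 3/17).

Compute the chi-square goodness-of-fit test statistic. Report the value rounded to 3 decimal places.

n = 101; E_i = n·p_i = [17.82, 17.82, 23.76, 23.76, 17.82]
χ² = (13−17.82)²/17.82 + (29−17.82)²/17.82 + (12−23.76)²/23.76 + (16−23.76)²/23.76 + (31−17.82)²/17.82 = 26.4158
df = 4

test statistic = 26.416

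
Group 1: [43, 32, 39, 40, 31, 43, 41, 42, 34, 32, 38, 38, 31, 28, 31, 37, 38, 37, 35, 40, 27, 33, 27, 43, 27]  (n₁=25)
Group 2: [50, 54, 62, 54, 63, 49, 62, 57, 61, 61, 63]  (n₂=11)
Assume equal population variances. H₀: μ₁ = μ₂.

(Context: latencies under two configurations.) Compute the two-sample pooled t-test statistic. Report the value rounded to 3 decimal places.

test statistic = -11.608

x̄₁=35.480, s₁=5.339, n₁=25
x̄₂=57.818, s₂=5.269, n₂=11
s_p² = [24·5.339² + 10·5.269²]/34 = 28.2905
SE = √(s_p²·(1/25+1/11)) = 1.9244
t = (35.480−57.818)/1.9244 = -11.6076
df = 34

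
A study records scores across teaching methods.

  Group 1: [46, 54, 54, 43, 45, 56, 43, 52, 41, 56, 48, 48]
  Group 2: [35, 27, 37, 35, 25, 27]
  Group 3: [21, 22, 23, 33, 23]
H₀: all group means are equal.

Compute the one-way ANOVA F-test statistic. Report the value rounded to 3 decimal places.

test statistic = 47.375

Group means [48.83, 31.00, 24.40], grand mean 38.870
SSB = Σnᵢ(x̄ᵢ−x̄)² = 2609.742; SSW = ΣΣ(x−x̄ᵢ)² = 550.867
MSB = 2609.742/2 = 1304.8710; MSW = 550.867/20 = 27.5433
F = MSB/MSW = 47.3752
df = (2, 20)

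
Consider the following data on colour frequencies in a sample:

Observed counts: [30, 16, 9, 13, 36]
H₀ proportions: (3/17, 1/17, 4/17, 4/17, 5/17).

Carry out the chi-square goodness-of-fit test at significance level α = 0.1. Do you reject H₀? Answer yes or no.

reject H₀: yes

n = 104; E_i = n·p_i = [18.35, 6.12, 24.47, 24.47, 30.59]
χ² = (30−18.35)²/18.35 + (16−6.12)²/6.12 + (9−24.47)²/24.47 + (13−24.47)²/24.47 + (36−30.59)²/30.59 = 39.4702
df = 4
p-value (upper-tail) = 0.00000
At α=0.1: p < α → reject H₀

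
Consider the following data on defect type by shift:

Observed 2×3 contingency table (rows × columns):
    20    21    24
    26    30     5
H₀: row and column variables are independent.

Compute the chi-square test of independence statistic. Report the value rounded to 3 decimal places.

test statistic = 14.707

Row totals [65, 61], col totals [46, 51, 29], n=126
χ² = (20−23.73)²/23.73 + (21−26.31)²/26.31 + (24−14.96)²/14.96 + (26−22.27)²/22.27 + (30−24.69)²/24.69 + (5−14.04)²/14.04 = 14.7070
df = 2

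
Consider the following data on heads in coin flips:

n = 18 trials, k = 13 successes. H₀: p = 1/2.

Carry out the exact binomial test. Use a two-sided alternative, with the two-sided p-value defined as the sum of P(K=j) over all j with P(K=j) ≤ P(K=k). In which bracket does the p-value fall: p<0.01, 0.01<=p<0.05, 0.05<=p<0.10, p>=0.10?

p-value bracket: 0.05<=p<0.10

Exact binomial: n=18, k=13, p₀=1/2=0.5000
P(X=j) = C(n,j)·p₀^j·(1−p₀)^(n−j); p = Σ P(X=j) over j with P(X=j) ≤ P(X=13)
p-value (two-sided) = 0.09625
→ bracket: 0.05<=p<0.10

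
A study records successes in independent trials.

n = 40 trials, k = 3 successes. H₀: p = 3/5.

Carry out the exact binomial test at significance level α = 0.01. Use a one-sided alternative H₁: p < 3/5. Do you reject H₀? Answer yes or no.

Exact binomial: n=40, k=3, p₀=3/5=0.6000
P(X≤3) from Σ C(n,i)·p₀^i·(1−p₀)^(n−i)
p-value (one-sided, H₁ less) = 0.00000
At α=0.01: p < α → reject H₀

reject H₀: yes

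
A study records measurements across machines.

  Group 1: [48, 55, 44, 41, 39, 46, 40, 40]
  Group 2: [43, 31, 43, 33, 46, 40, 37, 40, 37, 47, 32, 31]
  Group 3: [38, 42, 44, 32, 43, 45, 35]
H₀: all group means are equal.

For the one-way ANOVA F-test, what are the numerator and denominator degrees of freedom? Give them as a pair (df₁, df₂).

k = 3 groups, N = 27 total
df = (k−1, N−k) = (3−1, 27−3) = (2, 24)

degrees of freedom = [2, 24]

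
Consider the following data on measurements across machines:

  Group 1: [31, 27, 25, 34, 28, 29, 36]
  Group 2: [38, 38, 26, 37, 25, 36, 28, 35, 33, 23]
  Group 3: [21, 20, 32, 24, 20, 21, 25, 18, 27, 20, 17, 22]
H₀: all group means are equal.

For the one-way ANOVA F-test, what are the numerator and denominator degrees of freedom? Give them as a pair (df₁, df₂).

k = 3 groups, N = 29 total
df = (k−1, N−k) = (3−1, 29−3) = (2, 26)

degrees of freedom = [2, 26]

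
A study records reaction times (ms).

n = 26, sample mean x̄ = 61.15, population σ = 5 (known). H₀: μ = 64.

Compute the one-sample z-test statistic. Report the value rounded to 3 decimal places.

SE = σ/√n = 5/√26 = 0.9806
z = (x̄−μ₀)/SE = (61.15−64)/0.9806 = -2.9064

test statistic = -2.906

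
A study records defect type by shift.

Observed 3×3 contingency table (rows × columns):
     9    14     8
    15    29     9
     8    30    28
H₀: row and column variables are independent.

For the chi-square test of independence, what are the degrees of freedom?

df = (r−1)(c−1) = (3−1)·(3−1) = 4

degrees of freedom = 4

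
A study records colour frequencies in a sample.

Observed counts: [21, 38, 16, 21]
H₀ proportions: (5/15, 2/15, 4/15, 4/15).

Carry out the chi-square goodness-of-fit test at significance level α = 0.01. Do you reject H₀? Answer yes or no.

reject H₀: yes

n = 96; E_i = n·p_i = [32.00, 12.80, 25.60, 25.60]
χ² = (21−32.00)²/32.00 + (38−12.80)²/12.80 + (16−25.60)²/25.60 + (21−25.60)²/25.60 = 57.8203
df = 3
p-value (upper-tail) = 0.00000
At α=0.01: p < α → reject H₀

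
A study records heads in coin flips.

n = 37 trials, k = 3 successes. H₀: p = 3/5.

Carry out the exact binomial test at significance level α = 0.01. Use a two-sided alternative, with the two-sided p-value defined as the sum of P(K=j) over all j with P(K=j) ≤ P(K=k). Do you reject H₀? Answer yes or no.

Exact binomial: n=37, k=3, p₀=3/5=0.6000
P(X=j) = C(n,j)·p₀^j·(1−p₀)^(n−j); p = Σ P(X=j) over j with P(X=j) ≤ P(X=3)
p-value (two-sided) = 0.00000
At α=0.01: p < α → reject H₀

reject H₀: yes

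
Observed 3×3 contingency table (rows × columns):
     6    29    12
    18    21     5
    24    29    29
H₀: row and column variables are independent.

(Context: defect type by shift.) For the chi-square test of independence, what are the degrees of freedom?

df = (r−1)(c−1) = (3−1)·(3−1) = 4

degrees of freedom = 4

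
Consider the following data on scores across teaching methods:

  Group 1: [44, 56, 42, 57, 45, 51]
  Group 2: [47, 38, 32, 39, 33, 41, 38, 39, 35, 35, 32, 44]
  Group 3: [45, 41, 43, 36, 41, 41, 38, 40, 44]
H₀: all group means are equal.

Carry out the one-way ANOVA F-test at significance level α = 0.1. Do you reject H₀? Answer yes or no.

reject H₀: yes

Group means [49.17, 37.75, 41.00], grand mean 41.370
SSB = Σnᵢ(x̄ᵢ−x̄)² = 523.213; SSW = ΣΣ(x−x̄ᵢ)² = 513.083
MSB = 523.213/2 = 261.6065; MSW = 513.083/24 = 21.3785
F = MSB/MSW = 12.2369
df = (2, 24)
p-value (upper-tail) = 0.00022
At α=0.1: p < α → reject H₀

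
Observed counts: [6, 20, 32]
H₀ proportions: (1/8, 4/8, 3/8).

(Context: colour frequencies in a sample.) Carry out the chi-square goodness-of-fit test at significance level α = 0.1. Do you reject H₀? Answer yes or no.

reject H₀: yes

n = 58; E_i = n·p_i = [7.25, 29.00, 21.75]
χ² = (6−7.25)²/7.25 + (20−29.00)²/29.00 + (32−21.75)²/21.75 = 7.8391
df = 2
p-value (upper-tail) = 0.01985
At α=0.1: p < α → reject H₀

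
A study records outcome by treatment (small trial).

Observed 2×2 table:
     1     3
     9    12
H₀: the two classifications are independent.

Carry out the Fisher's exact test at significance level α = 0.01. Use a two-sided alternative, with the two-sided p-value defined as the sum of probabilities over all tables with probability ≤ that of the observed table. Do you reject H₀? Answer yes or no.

Margins: r₁=4, r₂=21, c₁=10, c₂=15, n=25
p_obs = C(4,1)·C(21,9)/C(25,10); sum pmf over tables with pmf ≤ p_obs
p-value (two-sided) = 0.62648
At α=0.01: p ≥ α → fail to reject H₀

reject H₀: no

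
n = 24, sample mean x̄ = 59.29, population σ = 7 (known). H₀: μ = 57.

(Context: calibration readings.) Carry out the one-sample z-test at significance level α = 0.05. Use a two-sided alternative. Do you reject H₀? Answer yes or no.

reject H₀: no

SE = σ/√n = 7/√24 = 1.4289
z = (x̄−μ₀)/SE = (59.29−57)/1.4289 = 1.6027
p-value (two-sided) = 0.10901
At α=0.05: p ≥ α → fail to reject H₀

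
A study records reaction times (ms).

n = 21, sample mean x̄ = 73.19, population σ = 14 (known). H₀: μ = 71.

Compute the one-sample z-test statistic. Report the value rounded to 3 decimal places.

SE = σ/√n = 14/√21 = 3.0551
z = (x̄−μ₀)/SE = (73.19−71)/3.0551 = 0.7168

test statistic = 0.717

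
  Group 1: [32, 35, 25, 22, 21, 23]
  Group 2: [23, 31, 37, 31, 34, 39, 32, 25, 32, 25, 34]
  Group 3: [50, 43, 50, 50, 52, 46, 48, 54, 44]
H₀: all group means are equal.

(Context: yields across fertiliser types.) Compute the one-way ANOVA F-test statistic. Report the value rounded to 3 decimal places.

Group means [26.33, 31.18, 48.56], grand mean 36.077
SSB = Σnᵢ(x̄ᵢ−x̄)² = 2234.654; SSW = ΣΣ(x−x̄ᵢ)² = 529.192
MSB = 2234.654/2 = 1117.3271; MSW = 529.192/23 = 23.0083
F = MSB/MSW = 48.5618
df = (2, 23)

test statistic = 48.562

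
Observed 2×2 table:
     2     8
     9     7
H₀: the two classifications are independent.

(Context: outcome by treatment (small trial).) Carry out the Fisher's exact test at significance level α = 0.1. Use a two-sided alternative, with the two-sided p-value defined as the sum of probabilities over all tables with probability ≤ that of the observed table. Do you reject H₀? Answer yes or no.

Margins: r₁=10, r₂=16, c₁=11, c₂=15, n=26
p_obs = C(10,2)·C(16,9)/C(26,11); sum pmf over tables with pmf ≤ p_obs
p-value (two-sided) = 0.10925
At α=0.1: p ≥ α → fail to reject H₀

reject H₀: no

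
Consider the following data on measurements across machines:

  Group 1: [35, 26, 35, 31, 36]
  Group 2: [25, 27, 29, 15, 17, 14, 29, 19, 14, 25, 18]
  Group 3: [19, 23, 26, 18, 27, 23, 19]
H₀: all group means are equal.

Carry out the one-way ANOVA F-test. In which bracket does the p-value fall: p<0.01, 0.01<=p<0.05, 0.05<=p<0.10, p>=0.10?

Group means [32.60, 21.09, 22.14], grand mean 23.913
SSB = Σnᵢ(x̄ᵢ−x̄)² = 486.860; SSW = ΣΣ(x−x̄ᵢ)² = 504.966
MSB = 486.860/2 = 243.4299; MSW = 504.966/20 = 25.2483
F = MSB/MSW = 9.6414
df = (2, 20)
p-value (upper-tail) = 0.00117
→ bracket: p<0.01

p-value bracket: p<0.01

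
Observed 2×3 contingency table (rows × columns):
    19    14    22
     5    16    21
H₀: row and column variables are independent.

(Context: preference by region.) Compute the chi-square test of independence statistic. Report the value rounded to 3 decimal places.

Row totals [55, 42], col totals [24, 30, 43], n=97
χ² = (19−13.61)²/13.61 + (14−17.01)²/17.01 + (22−24.38)²/24.38 + (5−10.39)²/10.39 + (16−12.99)²/12.99 + (21−18.62)²/18.62 = 6.7014
df = 2

test statistic = 6.701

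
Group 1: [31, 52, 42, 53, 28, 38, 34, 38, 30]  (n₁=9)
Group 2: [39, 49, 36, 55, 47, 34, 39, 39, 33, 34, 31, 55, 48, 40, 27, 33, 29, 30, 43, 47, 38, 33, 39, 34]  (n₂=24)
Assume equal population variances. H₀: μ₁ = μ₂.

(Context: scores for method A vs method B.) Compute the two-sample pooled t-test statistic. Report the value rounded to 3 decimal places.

x̄₁=38.444, s₁=9.112, n₁=9
x̄₂=38.833, s₂=7.856, n₂=24
s_p² = [8·9.112² + 23·7.856²]/31 = 67.2115
SE = √(s_p²·(1/9+1/24)) = 3.2044
t = (38.444−38.833)/3.2044 = -0.1214
df = 31

test statistic = -0.121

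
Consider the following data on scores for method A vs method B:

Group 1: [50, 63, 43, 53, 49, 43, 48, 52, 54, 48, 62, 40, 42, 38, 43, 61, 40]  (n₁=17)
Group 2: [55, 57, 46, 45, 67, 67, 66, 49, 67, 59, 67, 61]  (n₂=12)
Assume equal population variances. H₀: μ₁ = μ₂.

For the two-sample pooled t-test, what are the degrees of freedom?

df = n₁ + n₂ − 2 = 17 + 12 − 2 = 27

degrees of freedom = 27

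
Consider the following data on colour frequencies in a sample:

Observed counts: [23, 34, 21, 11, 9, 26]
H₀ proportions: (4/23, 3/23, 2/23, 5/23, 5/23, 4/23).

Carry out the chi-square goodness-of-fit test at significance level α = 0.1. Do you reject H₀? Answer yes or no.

reject H₀: yes

n = 124; E_i = n·p_i = [21.57, 16.17, 10.78, 26.96, 26.96, 21.57]
χ² = (23−21.57)²/21.57 + (34−16.17)²/16.17 + (21−10.78)²/10.78 + (11−26.96)²/26.96 + (9−26.96)²/26.96 + (26−21.57)²/21.57 = 51.7429
df = 5
p-value (upper-tail) = 0.00000
At α=0.1: p < α → reject H₀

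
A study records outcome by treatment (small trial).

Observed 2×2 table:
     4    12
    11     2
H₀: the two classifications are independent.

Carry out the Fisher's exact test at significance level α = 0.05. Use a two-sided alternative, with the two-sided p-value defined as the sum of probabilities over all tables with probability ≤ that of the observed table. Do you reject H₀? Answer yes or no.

Margins: r₁=16, r₂=13, c₁=15, c₂=14, n=29
p_obs = C(16,4)·C(13,11)/C(29,15); sum pmf over tables with pmf ≤ p_obs
p-value (two-sided) = 0.00251
At α=0.05: p < α → reject H₀

reject H₀: yes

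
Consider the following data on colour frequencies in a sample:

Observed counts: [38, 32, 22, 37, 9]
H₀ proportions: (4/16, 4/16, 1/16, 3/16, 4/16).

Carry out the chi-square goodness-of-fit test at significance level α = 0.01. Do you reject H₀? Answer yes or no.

n = 138; E_i = n·p_i = [34.50, 34.50, 8.62, 25.88, 34.50]
χ² = (38−34.50)²/34.50 + (32−34.50)²/34.50 + (22−8.62)²/8.62 + (37−25.88)²/25.88 + (9−34.50)²/34.50 = 44.9082
df = 4
p-value (upper-tail) = 0.00000
At α=0.01: p < α → reject H₀

reject H₀: yes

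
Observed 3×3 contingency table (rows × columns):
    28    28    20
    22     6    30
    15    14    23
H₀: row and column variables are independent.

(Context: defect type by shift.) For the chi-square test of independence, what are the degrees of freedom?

df = (r−1)(c−1) = (3−1)·(3−1) = 4

degrees of freedom = 4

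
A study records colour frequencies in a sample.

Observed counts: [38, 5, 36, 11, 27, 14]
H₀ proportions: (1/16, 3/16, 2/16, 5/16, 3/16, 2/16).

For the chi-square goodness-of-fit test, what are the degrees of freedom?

df = k − 1 = 6 − 1 = 5

degrees of freedom = 5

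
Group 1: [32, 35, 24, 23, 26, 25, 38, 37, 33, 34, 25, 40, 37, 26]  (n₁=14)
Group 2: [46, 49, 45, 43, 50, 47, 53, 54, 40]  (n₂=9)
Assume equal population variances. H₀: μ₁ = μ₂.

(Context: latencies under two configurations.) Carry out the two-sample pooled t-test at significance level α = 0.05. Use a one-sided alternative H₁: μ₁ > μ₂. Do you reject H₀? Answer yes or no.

reject H₀: no

x̄₁=31.071, s₁=5.993, n₁=14
x̄₂=47.444, s₂=4.558, n₂=9
s_p² = [13·5.993² + 8·4.558²]/21 = 30.1500
SE = √(s_p²·(1/14+1/9)) = 2.3460
t = (31.071−47.444)/2.3460 = -6.9792
df = 21
p-value (one-sided, H₁ greater) = 1.00000
At α=0.05: p ≥ α → fail to reject H₀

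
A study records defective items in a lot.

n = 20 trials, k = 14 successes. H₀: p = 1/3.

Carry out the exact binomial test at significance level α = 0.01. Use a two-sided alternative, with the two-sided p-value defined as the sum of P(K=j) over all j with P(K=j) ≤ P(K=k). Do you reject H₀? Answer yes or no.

Exact binomial: n=20, k=14, p₀=1/3=0.3333
P(X=j) = C(n,j)·p₀^j·(1−p₀)^(n−j); p = Σ P(X=j) over j with P(X=j) ≤ P(X=14)
p-value (two-sided) = 0.00118
At α=0.01: p < α → reject H₀

reject H₀: yes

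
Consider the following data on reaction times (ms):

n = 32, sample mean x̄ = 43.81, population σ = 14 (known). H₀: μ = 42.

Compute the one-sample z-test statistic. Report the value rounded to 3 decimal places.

SE = σ/√n = 14/√32 = 2.4749
z = (x̄−μ₀)/SE = (43.81−42)/2.4749 = 0.7314

test statistic = 0.731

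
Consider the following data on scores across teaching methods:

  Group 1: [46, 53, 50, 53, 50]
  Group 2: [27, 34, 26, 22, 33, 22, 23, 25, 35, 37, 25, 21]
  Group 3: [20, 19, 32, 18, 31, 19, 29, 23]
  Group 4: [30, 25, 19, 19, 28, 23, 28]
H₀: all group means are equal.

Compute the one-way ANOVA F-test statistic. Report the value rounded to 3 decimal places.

Group means [50.40, 27.50, 23.88, 24.57], grand mean 29.531
SSB = Σnᵢ(x̄ᵢ−x̄)² = 2655.179; SSW = ΣΣ(x−x̄ᵢ)² = 748.789
MSB = 2655.179/3 = 885.0598; MSW = 748.789/28 = 26.7425
F = MSB/MSW = 33.0957
df = (3, 28)

test statistic = 33.096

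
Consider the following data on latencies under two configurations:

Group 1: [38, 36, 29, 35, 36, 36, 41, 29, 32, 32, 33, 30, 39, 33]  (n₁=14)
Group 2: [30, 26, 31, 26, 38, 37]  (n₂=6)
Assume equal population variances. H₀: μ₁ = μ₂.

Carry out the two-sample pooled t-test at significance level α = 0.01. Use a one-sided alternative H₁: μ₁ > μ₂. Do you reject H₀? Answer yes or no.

x̄₁=34.214, s₁=3.704, n₁=14
x̄₂=31.333, s₂=5.203, n₂=6
s_p² = [13·3.704² + 5·5.203²]/18 = 17.4272
SE = √(s_p²·(1/14+1/6)) = 2.0370
t = (34.214−31.333)/2.0370 = 1.4143
df = 18
p-value (one-sided, H₁ greater) = 0.08717
At α=0.01: p ≥ α → fail to reject H₀

reject H₀: no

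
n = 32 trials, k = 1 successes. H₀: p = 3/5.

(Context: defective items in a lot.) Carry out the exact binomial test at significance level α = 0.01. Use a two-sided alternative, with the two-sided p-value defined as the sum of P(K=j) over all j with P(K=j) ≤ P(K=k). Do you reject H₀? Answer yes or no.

reject H₀: yes

Exact binomial: n=32, k=1, p₀=3/5=0.6000
P(X=j) = C(n,j)·p₀^j·(1−p₀)^(n−j); p = Σ P(X=j) over j with P(X=j) ≤ P(X=1)
p-value (two-sided) = 0.00000
At α=0.01: p < α → reject H₀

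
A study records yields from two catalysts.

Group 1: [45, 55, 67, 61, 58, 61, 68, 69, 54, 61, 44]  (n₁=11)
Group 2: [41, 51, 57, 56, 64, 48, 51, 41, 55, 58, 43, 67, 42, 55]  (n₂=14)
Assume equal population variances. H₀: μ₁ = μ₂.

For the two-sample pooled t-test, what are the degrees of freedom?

degrees of freedom = 23

df = n₁ + n₂ − 2 = 11 + 14 − 2 = 23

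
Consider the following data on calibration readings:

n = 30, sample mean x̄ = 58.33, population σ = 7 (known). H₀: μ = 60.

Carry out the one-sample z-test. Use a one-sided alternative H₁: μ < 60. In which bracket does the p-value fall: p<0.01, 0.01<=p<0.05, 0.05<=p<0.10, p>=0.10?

p-value bracket: 0.05<=p<0.10

SE = σ/√n = 7/√30 = 1.2780
z = (x̄−μ₀)/SE = (58.33−60)/1.2780 = -1.3067
p-value (one-sided, H₁ less) = 0.09566
→ bracket: 0.05<=p<0.10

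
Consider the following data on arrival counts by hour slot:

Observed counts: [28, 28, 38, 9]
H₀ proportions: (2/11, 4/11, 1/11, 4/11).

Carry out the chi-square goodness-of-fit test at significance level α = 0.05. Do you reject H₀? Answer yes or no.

n = 103; E_i = n·p_i = [18.73, 37.45, 9.36, 37.45]
χ² = (28−18.73)²/18.73 + (28−37.45)²/37.45 + (38−9.36)²/9.36 + (9−37.45)²/37.45 = 116.1723
df = 3
p-value (upper-tail) = 0.00000
At α=0.05: p < α → reject H₀

reject H₀: yes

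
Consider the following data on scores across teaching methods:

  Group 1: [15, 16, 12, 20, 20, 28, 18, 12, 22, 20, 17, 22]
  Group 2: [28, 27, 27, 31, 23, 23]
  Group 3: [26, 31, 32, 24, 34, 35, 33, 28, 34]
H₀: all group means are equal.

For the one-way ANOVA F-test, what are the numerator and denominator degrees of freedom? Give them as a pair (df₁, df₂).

degrees of freedom = [2, 24]

k = 3 groups, N = 27 total
df = (k−1, N−k) = (3−1, 27−3) = (2, 24)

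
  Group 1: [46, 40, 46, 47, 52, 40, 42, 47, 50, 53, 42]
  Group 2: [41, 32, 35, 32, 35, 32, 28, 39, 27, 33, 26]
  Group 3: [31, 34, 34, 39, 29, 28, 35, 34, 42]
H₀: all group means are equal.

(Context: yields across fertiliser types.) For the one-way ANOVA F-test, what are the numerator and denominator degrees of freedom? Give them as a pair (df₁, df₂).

k = 3 groups, N = 31 total
df = (k−1, N−k) = (3−1, 31−3) = (2, 28)

degrees of freedom = [2, 28]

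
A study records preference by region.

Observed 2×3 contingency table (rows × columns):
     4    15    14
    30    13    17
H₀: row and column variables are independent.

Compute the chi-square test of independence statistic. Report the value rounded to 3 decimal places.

test statistic = 13.625

Row totals [33, 60], col totals [34, 28, 31], n=93
χ² = (4−12.06)²/12.06 + (15−9.94)²/9.94 + (14−11.00)²/11.00 + (30−21.94)²/21.94 + (13−18.06)²/18.06 + (17−20.00)²/20.00 = 13.6253
df = 2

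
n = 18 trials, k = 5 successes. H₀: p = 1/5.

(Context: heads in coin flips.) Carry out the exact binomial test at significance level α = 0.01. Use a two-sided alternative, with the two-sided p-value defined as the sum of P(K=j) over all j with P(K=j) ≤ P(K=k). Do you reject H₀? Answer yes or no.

reject H₀: no

Exact binomial: n=18, k=5, p₀=1/5=0.2000
P(X=j) = C(n,j)·p₀^j·(1−p₀)^(n−j); p = Σ P(X=j) over j with P(X=j) ≤ P(X=5)
p-value (two-sided) = 0.38273
At α=0.01: p ≥ α → fail to reject H₀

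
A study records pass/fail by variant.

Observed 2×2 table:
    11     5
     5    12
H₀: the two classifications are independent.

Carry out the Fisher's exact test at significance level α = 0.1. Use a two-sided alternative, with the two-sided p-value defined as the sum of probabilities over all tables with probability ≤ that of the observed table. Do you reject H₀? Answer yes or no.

reject H₀: yes

Margins: r₁=16, r₂=17, c₁=16, c₂=17, n=33
p_obs = C(16,11)·C(17,5)/C(33,16); sum pmf over tables with pmf ≤ p_obs
p-value (two-sided) = 0.03808
At α=0.1: p < α → reject H₀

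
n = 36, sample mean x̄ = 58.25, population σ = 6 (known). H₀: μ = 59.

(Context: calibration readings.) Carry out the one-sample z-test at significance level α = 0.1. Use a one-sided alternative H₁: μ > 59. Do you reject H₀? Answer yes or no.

reject H₀: no

SE = σ/√n = 6/√36 = 1.0000
z = (x̄−μ₀)/SE = (58.25−59)/1.0000 = -0.7500
p-value (one-sided, H₁ greater) = 0.77337
At α=0.1: p ≥ α → fail to reject H₀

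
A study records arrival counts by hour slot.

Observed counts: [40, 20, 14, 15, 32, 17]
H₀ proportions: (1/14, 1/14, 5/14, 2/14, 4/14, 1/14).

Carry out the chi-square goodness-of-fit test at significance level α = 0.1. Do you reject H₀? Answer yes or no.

reject H₀: yes

n = 138; E_i = n·p_i = [9.86, 9.86, 49.29, 19.71, 39.43, 9.86]
χ² = (40−9.86)²/9.86 + (20−9.86)²/9.86 + (14−49.29)²/49.29 + (15−19.71)²/19.71 + (32−39.43)²/39.43 + (17−9.86)²/9.86 = 135.5783
df = 5
p-value (upper-tail) = 0.00000
At α=0.1: p < α → reject H₀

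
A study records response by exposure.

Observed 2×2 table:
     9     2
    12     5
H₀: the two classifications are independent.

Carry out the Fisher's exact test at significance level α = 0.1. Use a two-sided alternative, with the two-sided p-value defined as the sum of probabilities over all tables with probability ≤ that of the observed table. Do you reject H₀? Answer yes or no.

Margins: r₁=11, r₂=17, c₁=21, c₂=7, n=28
p_obs = C(11,9)·C(17,12)/C(28,21); sum pmf over tables with pmf ≤ p_obs
p-value (two-sided) = 0.66834
At α=0.1: p ≥ α → fail to reject H₀

reject H₀: no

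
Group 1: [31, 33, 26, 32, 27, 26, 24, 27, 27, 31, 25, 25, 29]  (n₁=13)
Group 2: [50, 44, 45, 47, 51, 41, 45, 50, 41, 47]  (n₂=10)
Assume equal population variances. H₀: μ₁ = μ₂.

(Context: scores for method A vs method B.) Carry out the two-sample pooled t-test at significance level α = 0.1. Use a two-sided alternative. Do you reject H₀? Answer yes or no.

reject H₀: yes

x̄₁=27.923, s₁=2.957, n₁=13
x̄₂=46.100, s₂=3.573, n₂=10
s_p² = [12·2.957² + 9·3.573²]/21 = 10.4678
SE = √(s_p²·(1/13+1/10)) = 1.3609
t = (27.923−46.100)/1.3609 = -13.3568
df = 21
p-value (two-sided) = 0.00000
At α=0.1: p < α → reject H₀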